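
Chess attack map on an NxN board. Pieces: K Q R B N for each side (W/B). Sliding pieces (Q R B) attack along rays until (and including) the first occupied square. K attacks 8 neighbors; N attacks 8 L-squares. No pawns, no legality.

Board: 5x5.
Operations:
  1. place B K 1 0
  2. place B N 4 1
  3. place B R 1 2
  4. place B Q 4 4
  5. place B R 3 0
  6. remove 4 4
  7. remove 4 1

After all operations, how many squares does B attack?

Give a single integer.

Op 1: place BK@(1,0)
Op 2: place BN@(4,1)
Op 3: place BR@(1,2)
Op 4: place BQ@(4,4)
Op 5: place BR@(3,0)
Op 6: remove (4,4)
Op 7: remove (4,1)
Per-piece attacks for B:
  BK@(1,0): attacks (1,1) (2,0) (0,0) (2,1) (0,1)
  BR@(1,2): attacks (1,3) (1,4) (1,1) (1,0) (2,2) (3,2) (4,2) (0,2) [ray(0,-1) blocked at (1,0)]
  BR@(3,0): attacks (3,1) (3,2) (3,3) (3,4) (4,0) (2,0) (1,0) [ray(-1,0) blocked at (1,0)]
Union (16 distinct): (0,0) (0,1) (0,2) (1,0) (1,1) (1,3) (1,4) (2,0) (2,1) (2,2) (3,1) (3,2) (3,3) (3,4) (4,0) (4,2)

Answer: 16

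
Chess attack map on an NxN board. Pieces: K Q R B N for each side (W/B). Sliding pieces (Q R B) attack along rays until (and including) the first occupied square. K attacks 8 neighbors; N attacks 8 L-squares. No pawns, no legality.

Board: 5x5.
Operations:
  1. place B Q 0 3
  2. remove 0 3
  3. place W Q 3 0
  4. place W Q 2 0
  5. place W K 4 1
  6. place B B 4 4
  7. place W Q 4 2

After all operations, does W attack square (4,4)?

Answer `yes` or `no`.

Answer: yes

Derivation:
Op 1: place BQ@(0,3)
Op 2: remove (0,3)
Op 3: place WQ@(3,0)
Op 4: place WQ@(2,0)
Op 5: place WK@(4,1)
Op 6: place BB@(4,4)
Op 7: place WQ@(4,2)
Per-piece attacks for W:
  WQ@(2,0): attacks (2,1) (2,2) (2,3) (2,4) (3,0) (1,0) (0,0) (3,1) (4,2) (1,1) (0,2) [ray(1,0) blocked at (3,0); ray(1,1) blocked at (4,2)]
  WQ@(3,0): attacks (3,1) (3,2) (3,3) (3,4) (4,0) (2,0) (4,1) (2,1) (1,2) (0,3) [ray(-1,0) blocked at (2,0); ray(1,1) blocked at (4,1)]
  WK@(4,1): attacks (4,2) (4,0) (3,1) (3,2) (3,0)
  WQ@(4,2): attacks (4,3) (4,4) (4,1) (3,2) (2,2) (1,2) (0,2) (3,3) (2,4) (3,1) (2,0) [ray(0,1) blocked at (4,4); ray(0,-1) blocked at (4,1); ray(-1,-1) blocked at (2,0)]
W attacks (4,4): yes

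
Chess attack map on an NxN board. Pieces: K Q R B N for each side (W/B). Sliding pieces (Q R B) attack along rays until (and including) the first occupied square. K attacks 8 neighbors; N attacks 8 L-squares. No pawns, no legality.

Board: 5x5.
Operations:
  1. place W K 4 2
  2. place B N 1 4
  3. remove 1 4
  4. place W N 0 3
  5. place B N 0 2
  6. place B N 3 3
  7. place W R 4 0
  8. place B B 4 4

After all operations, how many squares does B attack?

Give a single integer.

Answer: 7

Derivation:
Op 1: place WK@(4,2)
Op 2: place BN@(1,4)
Op 3: remove (1,4)
Op 4: place WN@(0,3)
Op 5: place BN@(0,2)
Op 6: place BN@(3,3)
Op 7: place WR@(4,0)
Op 8: place BB@(4,4)
Per-piece attacks for B:
  BN@(0,2): attacks (1,4) (2,3) (1,0) (2,1)
  BN@(3,3): attacks (1,4) (4,1) (2,1) (1,2)
  BB@(4,4): attacks (3,3) [ray(-1,-1) blocked at (3,3)]
Union (7 distinct): (1,0) (1,2) (1,4) (2,1) (2,3) (3,3) (4,1)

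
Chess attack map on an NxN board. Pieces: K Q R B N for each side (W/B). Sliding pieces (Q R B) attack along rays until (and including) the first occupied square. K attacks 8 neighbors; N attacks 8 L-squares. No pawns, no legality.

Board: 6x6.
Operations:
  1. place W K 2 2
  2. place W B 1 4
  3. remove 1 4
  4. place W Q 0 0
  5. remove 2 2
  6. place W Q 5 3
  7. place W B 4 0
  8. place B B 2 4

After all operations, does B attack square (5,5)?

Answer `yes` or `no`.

Answer: no

Derivation:
Op 1: place WK@(2,2)
Op 2: place WB@(1,4)
Op 3: remove (1,4)
Op 4: place WQ@(0,0)
Op 5: remove (2,2)
Op 6: place WQ@(5,3)
Op 7: place WB@(4,0)
Op 8: place BB@(2,4)
Per-piece attacks for B:
  BB@(2,4): attacks (3,5) (3,3) (4,2) (5,1) (1,5) (1,3) (0,2)
B attacks (5,5): no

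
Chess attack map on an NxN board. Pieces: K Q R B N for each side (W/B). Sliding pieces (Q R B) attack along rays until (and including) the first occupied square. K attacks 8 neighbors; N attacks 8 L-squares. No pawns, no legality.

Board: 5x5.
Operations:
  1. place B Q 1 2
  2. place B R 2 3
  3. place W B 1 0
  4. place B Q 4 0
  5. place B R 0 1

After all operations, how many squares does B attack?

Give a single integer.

Op 1: place BQ@(1,2)
Op 2: place BR@(2,3)
Op 3: place WB@(1,0)
Op 4: place BQ@(4,0)
Op 5: place BR@(0,1)
Per-piece attacks for B:
  BR@(0,1): attacks (0,2) (0,3) (0,4) (0,0) (1,1) (2,1) (3,1) (4,1)
  BQ@(1,2): attacks (1,3) (1,4) (1,1) (1,0) (2,2) (3,2) (4,2) (0,2) (2,3) (2,1) (3,0) (0,3) (0,1) [ray(0,-1) blocked at (1,0); ray(1,1) blocked at (2,3); ray(-1,-1) blocked at (0,1)]
  BR@(2,3): attacks (2,4) (2,2) (2,1) (2,0) (3,3) (4,3) (1,3) (0,3)
  BQ@(4,0): attacks (4,1) (4,2) (4,3) (4,4) (3,0) (2,0) (1,0) (3,1) (2,2) (1,3) (0,4) [ray(-1,0) blocked at (1,0)]
Union (22 distinct): (0,0) (0,1) (0,2) (0,3) (0,4) (1,0) (1,1) (1,3) (1,4) (2,0) (2,1) (2,2) (2,3) (2,4) (3,0) (3,1) (3,2) (3,3) (4,1) (4,2) (4,3) (4,4)

Answer: 22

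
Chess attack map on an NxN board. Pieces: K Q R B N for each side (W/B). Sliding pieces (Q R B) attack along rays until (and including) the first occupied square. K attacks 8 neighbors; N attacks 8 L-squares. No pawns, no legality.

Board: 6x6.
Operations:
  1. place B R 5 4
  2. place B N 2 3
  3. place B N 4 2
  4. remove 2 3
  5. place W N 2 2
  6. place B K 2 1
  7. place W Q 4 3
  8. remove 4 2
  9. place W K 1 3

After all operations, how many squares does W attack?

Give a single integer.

Op 1: place BR@(5,4)
Op 2: place BN@(2,3)
Op 3: place BN@(4,2)
Op 4: remove (2,3)
Op 5: place WN@(2,2)
Op 6: place BK@(2,1)
Op 7: place WQ@(4,3)
Op 8: remove (4,2)
Op 9: place WK@(1,3)
Per-piece attacks for W:
  WK@(1,3): attacks (1,4) (1,2) (2,3) (0,3) (2,4) (2,2) (0,4) (0,2)
  WN@(2,2): attacks (3,4) (4,3) (1,4) (0,3) (3,0) (4,1) (1,0) (0,1)
  WQ@(4,3): attacks (4,4) (4,5) (4,2) (4,1) (4,0) (5,3) (3,3) (2,3) (1,3) (5,4) (5,2) (3,4) (2,5) (3,2) (2,1) [ray(-1,0) blocked at (1,3); ray(1,1) blocked at (5,4); ray(-1,-1) blocked at (2,1)]
Union (26 distinct): (0,1) (0,2) (0,3) (0,4) (1,0) (1,2) (1,3) (1,4) (2,1) (2,2) (2,3) (2,4) (2,5) (3,0) (3,2) (3,3) (3,4) (4,0) (4,1) (4,2) (4,3) (4,4) (4,5) (5,2) (5,3) (5,4)

Answer: 26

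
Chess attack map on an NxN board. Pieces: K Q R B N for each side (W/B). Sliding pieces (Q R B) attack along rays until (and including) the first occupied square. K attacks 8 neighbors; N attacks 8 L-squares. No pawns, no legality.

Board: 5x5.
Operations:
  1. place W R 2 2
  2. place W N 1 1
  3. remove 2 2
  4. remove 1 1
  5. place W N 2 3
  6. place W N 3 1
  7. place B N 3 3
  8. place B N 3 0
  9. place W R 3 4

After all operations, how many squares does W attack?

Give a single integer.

Answer: 13

Derivation:
Op 1: place WR@(2,2)
Op 2: place WN@(1,1)
Op 3: remove (2,2)
Op 4: remove (1,1)
Op 5: place WN@(2,3)
Op 6: place WN@(3,1)
Op 7: place BN@(3,3)
Op 8: place BN@(3,0)
Op 9: place WR@(3,4)
Per-piece attacks for W:
  WN@(2,3): attacks (4,4) (0,4) (3,1) (4,2) (1,1) (0,2)
  WN@(3,1): attacks (4,3) (2,3) (1,2) (1,0)
  WR@(3,4): attacks (3,3) (4,4) (2,4) (1,4) (0,4) [ray(0,-1) blocked at (3,3)]
Union (13 distinct): (0,2) (0,4) (1,0) (1,1) (1,2) (1,4) (2,3) (2,4) (3,1) (3,3) (4,2) (4,3) (4,4)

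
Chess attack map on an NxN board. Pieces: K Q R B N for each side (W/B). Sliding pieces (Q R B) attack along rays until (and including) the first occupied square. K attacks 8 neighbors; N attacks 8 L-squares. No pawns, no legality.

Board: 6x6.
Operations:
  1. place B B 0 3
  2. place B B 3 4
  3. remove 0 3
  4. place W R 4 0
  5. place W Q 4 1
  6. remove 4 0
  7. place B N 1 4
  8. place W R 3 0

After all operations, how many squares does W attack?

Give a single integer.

Answer: 21

Derivation:
Op 1: place BB@(0,3)
Op 2: place BB@(3,4)
Op 3: remove (0,3)
Op 4: place WR@(4,0)
Op 5: place WQ@(4,1)
Op 6: remove (4,0)
Op 7: place BN@(1,4)
Op 8: place WR@(3,0)
Per-piece attacks for W:
  WR@(3,0): attacks (3,1) (3,2) (3,3) (3,4) (4,0) (5,0) (2,0) (1,0) (0,0) [ray(0,1) blocked at (3,4)]
  WQ@(4,1): attacks (4,2) (4,3) (4,4) (4,5) (4,0) (5,1) (3,1) (2,1) (1,1) (0,1) (5,2) (5,0) (3,2) (2,3) (1,4) (3,0) [ray(-1,1) blocked at (1,4); ray(-1,-1) blocked at (3,0)]
Union (21 distinct): (0,0) (0,1) (1,0) (1,1) (1,4) (2,0) (2,1) (2,3) (3,0) (3,1) (3,2) (3,3) (3,4) (4,0) (4,2) (4,3) (4,4) (4,5) (5,0) (5,1) (5,2)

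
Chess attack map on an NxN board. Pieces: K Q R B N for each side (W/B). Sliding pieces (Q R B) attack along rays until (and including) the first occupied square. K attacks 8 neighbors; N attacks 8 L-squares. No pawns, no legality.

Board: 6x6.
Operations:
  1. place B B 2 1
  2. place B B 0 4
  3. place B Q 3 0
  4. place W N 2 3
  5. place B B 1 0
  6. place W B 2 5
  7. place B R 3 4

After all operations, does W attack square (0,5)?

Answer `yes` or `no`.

Op 1: place BB@(2,1)
Op 2: place BB@(0,4)
Op 3: place BQ@(3,0)
Op 4: place WN@(2,3)
Op 5: place BB@(1,0)
Op 6: place WB@(2,5)
Op 7: place BR@(3,4)
Per-piece attacks for W:
  WN@(2,3): attacks (3,5) (4,4) (1,5) (0,4) (3,1) (4,2) (1,1) (0,2)
  WB@(2,5): attacks (3,4) (1,4) (0,3) [ray(1,-1) blocked at (3,4)]
W attacks (0,5): no

Answer: no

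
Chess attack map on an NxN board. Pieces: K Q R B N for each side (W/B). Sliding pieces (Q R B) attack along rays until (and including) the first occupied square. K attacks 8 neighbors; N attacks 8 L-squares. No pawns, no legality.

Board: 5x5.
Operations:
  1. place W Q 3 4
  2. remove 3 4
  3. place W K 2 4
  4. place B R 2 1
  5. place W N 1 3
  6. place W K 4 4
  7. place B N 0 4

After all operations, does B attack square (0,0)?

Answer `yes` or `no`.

Answer: no

Derivation:
Op 1: place WQ@(3,4)
Op 2: remove (3,4)
Op 3: place WK@(2,4)
Op 4: place BR@(2,1)
Op 5: place WN@(1,3)
Op 6: place WK@(4,4)
Op 7: place BN@(0,4)
Per-piece attacks for B:
  BN@(0,4): attacks (1,2) (2,3)
  BR@(2,1): attacks (2,2) (2,3) (2,4) (2,0) (3,1) (4,1) (1,1) (0,1) [ray(0,1) blocked at (2,4)]
B attacks (0,0): no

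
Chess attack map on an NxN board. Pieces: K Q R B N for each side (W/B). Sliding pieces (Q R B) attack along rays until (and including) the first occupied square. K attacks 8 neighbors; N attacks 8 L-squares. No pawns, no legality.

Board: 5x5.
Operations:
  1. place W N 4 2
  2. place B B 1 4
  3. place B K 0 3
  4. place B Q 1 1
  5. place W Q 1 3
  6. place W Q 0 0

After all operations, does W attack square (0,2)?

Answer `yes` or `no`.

Op 1: place WN@(4,2)
Op 2: place BB@(1,4)
Op 3: place BK@(0,3)
Op 4: place BQ@(1,1)
Op 5: place WQ@(1,3)
Op 6: place WQ@(0,0)
Per-piece attacks for W:
  WQ@(0,0): attacks (0,1) (0,2) (0,3) (1,0) (2,0) (3,0) (4,0) (1,1) [ray(0,1) blocked at (0,3); ray(1,1) blocked at (1,1)]
  WQ@(1,3): attacks (1,4) (1,2) (1,1) (2,3) (3,3) (4,3) (0,3) (2,4) (2,2) (3,1) (4,0) (0,4) (0,2) [ray(0,1) blocked at (1,4); ray(0,-1) blocked at (1,1); ray(-1,0) blocked at (0,3)]
  WN@(4,2): attacks (3,4) (2,3) (3,0) (2,1)
W attacks (0,2): yes

Answer: yes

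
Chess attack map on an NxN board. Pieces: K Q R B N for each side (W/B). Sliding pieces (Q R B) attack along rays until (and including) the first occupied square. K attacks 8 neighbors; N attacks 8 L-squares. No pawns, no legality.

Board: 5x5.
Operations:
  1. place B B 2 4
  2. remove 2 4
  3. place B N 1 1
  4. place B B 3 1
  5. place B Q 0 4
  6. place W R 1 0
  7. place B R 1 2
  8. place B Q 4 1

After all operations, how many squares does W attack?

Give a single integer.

Answer: 5

Derivation:
Op 1: place BB@(2,4)
Op 2: remove (2,4)
Op 3: place BN@(1,1)
Op 4: place BB@(3,1)
Op 5: place BQ@(0,4)
Op 6: place WR@(1,0)
Op 7: place BR@(1,2)
Op 8: place BQ@(4,1)
Per-piece attacks for W:
  WR@(1,0): attacks (1,1) (2,0) (3,0) (4,0) (0,0) [ray(0,1) blocked at (1,1)]
Union (5 distinct): (0,0) (1,1) (2,0) (3,0) (4,0)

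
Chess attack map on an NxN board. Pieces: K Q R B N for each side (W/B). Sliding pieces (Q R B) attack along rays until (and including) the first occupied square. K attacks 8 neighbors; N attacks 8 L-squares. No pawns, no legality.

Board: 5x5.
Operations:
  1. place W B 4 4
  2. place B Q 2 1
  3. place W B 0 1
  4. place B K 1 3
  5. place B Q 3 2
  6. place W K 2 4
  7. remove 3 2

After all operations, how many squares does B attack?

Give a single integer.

Answer: 17

Derivation:
Op 1: place WB@(4,4)
Op 2: place BQ@(2,1)
Op 3: place WB@(0,1)
Op 4: place BK@(1,3)
Op 5: place BQ@(3,2)
Op 6: place WK@(2,4)
Op 7: remove (3,2)
Per-piece attacks for B:
  BK@(1,3): attacks (1,4) (1,2) (2,3) (0,3) (2,4) (2,2) (0,4) (0,2)
  BQ@(2,1): attacks (2,2) (2,3) (2,4) (2,0) (3,1) (4,1) (1,1) (0,1) (3,2) (4,3) (3,0) (1,2) (0,3) (1,0) [ray(0,1) blocked at (2,4); ray(-1,0) blocked at (0,1)]
Union (17 distinct): (0,1) (0,2) (0,3) (0,4) (1,0) (1,1) (1,2) (1,4) (2,0) (2,2) (2,3) (2,4) (3,0) (3,1) (3,2) (4,1) (4,3)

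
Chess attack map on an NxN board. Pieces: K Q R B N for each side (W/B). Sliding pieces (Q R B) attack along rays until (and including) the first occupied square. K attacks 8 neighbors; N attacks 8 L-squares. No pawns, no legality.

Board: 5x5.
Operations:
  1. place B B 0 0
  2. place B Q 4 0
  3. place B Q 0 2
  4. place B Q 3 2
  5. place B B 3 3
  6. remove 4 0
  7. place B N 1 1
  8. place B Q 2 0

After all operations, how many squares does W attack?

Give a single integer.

Answer: 0

Derivation:
Op 1: place BB@(0,0)
Op 2: place BQ@(4,0)
Op 3: place BQ@(0,2)
Op 4: place BQ@(3,2)
Op 5: place BB@(3,3)
Op 6: remove (4,0)
Op 7: place BN@(1,1)
Op 8: place BQ@(2,0)
Per-piece attacks for W:
Union (0 distinct): (none)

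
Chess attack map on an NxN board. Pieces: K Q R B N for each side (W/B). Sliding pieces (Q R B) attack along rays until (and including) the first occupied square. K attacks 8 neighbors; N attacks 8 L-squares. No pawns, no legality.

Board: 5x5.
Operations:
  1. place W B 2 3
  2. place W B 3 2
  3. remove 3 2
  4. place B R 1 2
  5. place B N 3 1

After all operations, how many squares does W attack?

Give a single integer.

Op 1: place WB@(2,3)
Op 2: place WB@(3,2)
Op 3: remove (3,2)
Op 4: place BR@(1,2)
Op 5: place BN@(3,1)
Per-piece attacks for W:
  WB@(2,3): attacks (3,4) (3,2) (4,1) (1,4) (1,2) [ray(-1,-1) blocked at (1,2)]
Union (5 distinct): (1,2) (1,4) (3,2) (3,4) (4,1)

Answer: 5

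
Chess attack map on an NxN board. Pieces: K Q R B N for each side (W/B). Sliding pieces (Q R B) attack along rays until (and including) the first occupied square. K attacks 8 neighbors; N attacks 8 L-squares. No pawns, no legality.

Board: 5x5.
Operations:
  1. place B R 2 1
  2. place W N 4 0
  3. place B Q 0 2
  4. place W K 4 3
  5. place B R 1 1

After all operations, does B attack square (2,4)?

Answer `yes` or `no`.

Answer: yes

Derivation:
Op 1: place BR@(2,1)
Op 2: place WN@(4,0)
Op 3: place BQ@(0,2)
Op 4: place WK@(4,3)
Op 5: place BR@(1,1)
Per-piece attacks for B:
  BQ@(0,2): attacks (0,3) (0,4) (0,1) (0,0) (1,2) (2,2) (3,2) (4,2) (1,3) (2,4) (1,1) [ray(1,-1) blocked at (1,1)]
  BR@(1,1): attacks (1,2) (1,3) (1,4) (1,0) (2,1) (0,1) [ray(1,0) blocked at (2,1)]
  BR@(2,1): attacks (2,2) (2,3) (2,4) (2,0) (3,1) (4,1) (1,1) [ray(-1,0) blocked at (1,1)]
B attacks (2,4): yes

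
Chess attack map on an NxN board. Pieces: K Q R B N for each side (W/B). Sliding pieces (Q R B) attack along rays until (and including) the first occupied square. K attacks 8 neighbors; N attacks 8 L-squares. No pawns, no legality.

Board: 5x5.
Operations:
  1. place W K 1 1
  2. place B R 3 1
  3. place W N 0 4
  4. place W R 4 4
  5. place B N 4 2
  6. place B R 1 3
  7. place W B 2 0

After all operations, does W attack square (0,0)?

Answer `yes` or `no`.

Answer: yes

Derivation:
Op 1: place WK@(1,1)
Op 2: place BR@(3,1)
Op 3: place WN@(0,4)
Op 4: place WR@(4,4)
Op 5: place BN@(4,2)
Op 6: place BR@(1,3)
Op 7: place WB@(2,0)
Per-piece attacks for W:
  WN@(0,4): attacks (1,2) (2,3)
  WK@(1,1): attacks (1,2) (1,0) (2,1) (0,1) (2,2) (2,0) (0,2) (0,0)
  WB@(2,0): attacks (3,1) (1,1) [ray(1,1) blocked at (3,1); ray(-1,1) blocked at (1,1)]
  WR@(4,4): attacks (4,3) (4,2) (3,4) (2,4) (1,4) (0,4) [ray(0,-1) blocked at (4,2); ray(-1,0) blocked at (0,4)]
W attacks (0,0): yes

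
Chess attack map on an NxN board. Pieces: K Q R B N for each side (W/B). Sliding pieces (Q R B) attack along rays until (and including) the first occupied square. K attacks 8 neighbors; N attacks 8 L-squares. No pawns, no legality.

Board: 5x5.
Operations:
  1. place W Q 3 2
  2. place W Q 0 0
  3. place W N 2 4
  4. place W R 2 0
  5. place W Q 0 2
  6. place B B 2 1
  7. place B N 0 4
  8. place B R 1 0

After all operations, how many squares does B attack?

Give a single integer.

Op 1: place WQ@(3,2)
Op 2: place WQ@(0,0)
Op 3: place WN@(2,4)
Op 4: place WR@(2,0)
Op 5: place WQ@(0,2)
Op 6: place BB@(2,1)
Op 7: place BN@(0,4)
Op 8: place BR@(1,0)
Per-piece attacks for B:
  BN@(0,4): attacks (1,2) (2,3)
  BR@(1,0): attacks (1,1) (1,2) (1,3) (1,4) (2,0) (0,0) [ray(1,0) blocked at (2,0); ray(-1,0) blocked at (0,0)]
  BB@(2,1): attacks (3,2) (3,0) (1,2) (0,3) (1,0) [ray(1,1) blocked at (3,2); ray(-1,-1) blocked at (1,0)]
Union (11 distinct): (0,0) (0,3) (1,0) (1,1) (1,2) (1,3) (1,4) (2,0) (2,3) (3,0) (3,2)

Answer: 11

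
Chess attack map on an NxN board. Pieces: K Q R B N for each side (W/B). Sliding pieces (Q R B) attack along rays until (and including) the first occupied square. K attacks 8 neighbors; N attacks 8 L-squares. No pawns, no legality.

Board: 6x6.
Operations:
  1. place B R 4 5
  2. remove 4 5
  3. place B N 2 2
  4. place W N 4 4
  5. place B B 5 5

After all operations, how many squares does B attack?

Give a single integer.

Op 1: place BR@(4,5)
Op 2: remove (4,5)
Op 3: place BN@(2,2)
Op 4: place WN@(4,4)
Op 5: place BB@(5,5)
Per-piece attacks for B:
  BN@(2,2): attacks (3,4) (4,3) (1,4) (0,3) (3,0) (4,1) (1,0) (0,1)
  BB@(5,5): attacks (4,4) [ray(-1,-1) blocked at (4,4)]
Union (9 distinct): (0,1) (0,3) (1,0) (1,4) (3,0) (3,4) (4,1) (4,3) (4,4)

Answer: 9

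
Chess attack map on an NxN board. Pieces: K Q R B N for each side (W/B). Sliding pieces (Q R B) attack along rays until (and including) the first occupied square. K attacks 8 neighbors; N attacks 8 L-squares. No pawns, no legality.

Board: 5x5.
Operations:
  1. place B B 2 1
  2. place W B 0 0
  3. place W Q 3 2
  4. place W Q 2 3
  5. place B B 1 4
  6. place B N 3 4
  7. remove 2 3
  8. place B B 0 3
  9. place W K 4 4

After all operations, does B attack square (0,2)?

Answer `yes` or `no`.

Op 1: place BB@(2,1)
Op 2: place WB@(0,0)
Op 3: place WQ@(3,2)
Op 4: place WQ@(2,3)
Op 5: place BB@(1,4)
Op 6: place BN@(3,4)
Op 7: remove (2,3)
Op 8: place BB@(0,3)
Op 9: place WK@(4,4)
Per-piece attacks for B:
  BB@(0,3): attacks (1,4) (1,2) (2,1) [ray(1,1) blocked at (1,4); ray(1,-1) blocked at (2,1)]
  BB@(1,4): attacks (2,3) (3,2) (0,3) [ray(1,-1) blocked at (3,2); ray(-1,-1) blocked at (0,3)]
  BB@(2,1): attacks (3,2) (3,0) (1,2) (0,3) (1,0) [ray(1,1) blocked at (3,2); ray(-1,1) blocked at (0,3)]
  BN@(3,4): attacks (4,2) (2,2) (1,3)
B attacks (0,2): no

Answer: no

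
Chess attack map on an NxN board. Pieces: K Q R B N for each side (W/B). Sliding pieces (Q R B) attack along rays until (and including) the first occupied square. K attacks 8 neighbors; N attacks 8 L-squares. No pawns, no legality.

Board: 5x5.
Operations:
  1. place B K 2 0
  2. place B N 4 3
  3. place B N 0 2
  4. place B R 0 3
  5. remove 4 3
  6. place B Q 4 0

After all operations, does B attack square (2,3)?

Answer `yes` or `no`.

Answer: yes

Derivation:
Op 1: place BK@(2,0)
Op 2: place BN@(4,3)
Op 3: place BN@(0,2)
Op 4: place BR@(0,3)
Op 5: remove (4,3)
Op 6: place BQ@(4,0)
Per-piece attacks for B:
  BN@(0,2): attacks (1,4) (2,3) (1,0) (2,1)
  BR@(0,3): attacks (0,4) (0,2) (1,3) (2,3) (3,3) (4,3) [ray(0,-1) blocked at (0,2)]
  BK@(2,0): attacks (2,1) (3,0) (1,0) (3,1) (1,1)
  BQ@(4,0): attacks (4,1) (4,2) (4,3) (4,4) (3,0) (2,0) (3,1) (2,2) (1,3) (0,4) [ray(-1,0) blocked at (2,0)]
B attacks (2,3): yes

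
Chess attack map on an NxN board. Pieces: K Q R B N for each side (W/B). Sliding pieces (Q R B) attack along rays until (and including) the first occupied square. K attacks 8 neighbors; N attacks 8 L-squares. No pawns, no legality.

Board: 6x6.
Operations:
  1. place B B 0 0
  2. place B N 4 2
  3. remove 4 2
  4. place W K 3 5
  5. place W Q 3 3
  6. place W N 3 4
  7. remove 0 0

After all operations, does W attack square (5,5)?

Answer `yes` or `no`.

Answer: yes

Derivation:
Op 1: place BB@(0,0)
Op 2: place BN@(4,2)
Op 3: remove (4,2)
Op 4: place WK@(3,5)
Op 5: place WQ@(3,3)
Op 6: place WN@(3,4)
Op 7: remove (0,0)
Per-piece attacks for W:
  WQ@(3,3): attacks (3,4) (3,2) (3,1) (3,0) (4,3) (5,3) (2,3) (1,3) (0,3) (4,4) (5,5) (4,2) (5,1) (2,4) (1,5) (2,2) (1,1) (0,0) [ray(0,1) blocked at (3,4)]
  WN@(3,4): attacks (5,5) (1,5) (4,2) (5,3) (2,2) (1,3)
  WK@(3,5): attacks (3,4) (4,5) (2,5) (4,4) (2,4)
W attacks (5,5): yes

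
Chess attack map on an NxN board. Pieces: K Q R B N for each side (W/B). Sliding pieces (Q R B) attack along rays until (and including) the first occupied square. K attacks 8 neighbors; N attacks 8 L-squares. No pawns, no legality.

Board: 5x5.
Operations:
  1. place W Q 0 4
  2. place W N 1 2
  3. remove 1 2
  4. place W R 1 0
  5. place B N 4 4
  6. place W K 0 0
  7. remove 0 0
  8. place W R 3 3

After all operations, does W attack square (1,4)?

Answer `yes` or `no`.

Op 1: place WQ@(0,4)
Op 2: place WN@(1,2)
Op 3: remove (1,2)
Op 4: place WR@(1,0)
Op 5: place BN@(4,4)
Op 6: place WK@(0,0)
Op 7: remove (0,0)
Op 8: place WR@(3,3)
Per-piece attacks for W:
  WQ@(0,4): attacks (0,3) (0,2) (0,1) (0,0) (1,4) (2,4) (3,4) (4,4) (1,3) (2,2) (3,1) (4,0) [ray(1,0) blocked at (4,4)]
  WR@(1,0): attacks (1,1) (1,2) (1,3) (1,4) (2,0) (3,0) (4,0) (0,0)
  WR@(3,3): attacks (3,4) (3,2) (3,1) (3,0) (4,3) (2,3) (1,3) (0,3)
W attacks (1,4): yes

Answer: yes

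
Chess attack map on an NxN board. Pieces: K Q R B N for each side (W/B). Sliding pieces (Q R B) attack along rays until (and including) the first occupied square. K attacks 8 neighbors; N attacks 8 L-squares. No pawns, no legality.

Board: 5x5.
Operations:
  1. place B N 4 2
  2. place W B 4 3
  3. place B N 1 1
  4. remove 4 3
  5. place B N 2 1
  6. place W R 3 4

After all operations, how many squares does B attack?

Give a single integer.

Answer: 12

Derivation:
Op 1: place BN@(4,2)
Op 2: place WB@(4,3)
Op 3: place BN@(1,1)
Op 4: remove (4,3)
Op 5: place BN@(2,1)
Op 6: place WR@(3,4)
Per-piece attacks for B:
  BN@(1,1): attacks (2,3) (3,2) (0,3) (3,0)
  BN@(2,1): attacks (3,3) (4,2) (1,3) (0,2) (4,0) (0,0)
  BN@(4,2): attacks (3,4) (2,3) (3,0) (2,1)
Union (12 distinct): (0,0) (0,2) (0,3) (1,3) (2,1) (2,3) (3,0) (3,2) (3,3) (3,4) (4,0) (4,2)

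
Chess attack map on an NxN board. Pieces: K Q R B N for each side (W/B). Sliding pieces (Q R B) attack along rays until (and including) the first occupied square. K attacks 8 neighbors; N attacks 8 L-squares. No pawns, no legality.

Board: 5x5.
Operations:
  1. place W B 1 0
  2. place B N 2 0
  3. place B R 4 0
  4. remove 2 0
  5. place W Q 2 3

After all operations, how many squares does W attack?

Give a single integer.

Op 1: place WB@(1,0)
Op 2: place BN@(2,0)
Op 3: place BR@(4,0)
Op 4: remove (2,0)
Op 5: place WQ@(2,3)
Per-piece attacks for W:
  WB@(1,0): attacks (2,1) (3,2) (4,3) (0,1)
  WQ@(2,3): attacks (2,4) (2,2) (2,1) (2,0) (3,3) (4,3) (1,3) (0,3) (3,4) (3,2) (4,1) (1,4) (1,2) (0,1)
Union (14 distinct): (0,1) (0,3) (1,2) (1,3) (1,4) (2,0) (2,1) (2,2) (2,4) (3,2) (3,3) (3,4) (4,1) (4,3)

Answer: 14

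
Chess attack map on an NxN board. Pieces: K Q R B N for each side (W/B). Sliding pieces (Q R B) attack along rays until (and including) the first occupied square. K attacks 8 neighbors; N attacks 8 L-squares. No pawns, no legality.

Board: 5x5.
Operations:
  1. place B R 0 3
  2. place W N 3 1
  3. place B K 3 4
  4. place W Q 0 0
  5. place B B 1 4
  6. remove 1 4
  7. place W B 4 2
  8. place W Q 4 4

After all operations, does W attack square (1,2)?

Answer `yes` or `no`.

Answer: yes

Derivation:
Op 1: place BR@(0,3)
Op 2: place WN@(3,1)
Op 3: place BK@(3,4)
Op 4: place WQ@(0,0)
Op 5: place BB@(1,4)
Op 6: remove (1,4)
Op 7: place WB@(4,2)
Op 8: place WQ@(4,4)
Per-piece attacks for W:
  WQ@(0,0): attacks (0,1) (0,2) (0,3) (1,0) (2,0) (3,0) (4,0) (1,1) (2,2) (3,3) (4,4) [ray(0,1) blocked at (0,3); ray(1,1) blocked at (4,4)]
  WN@(3,1): attacks (4,3) (2,3) (1,2) (1,0)
  WB@(4,2): attacks (3,3) (2,4) (3,1) [ray(-1,-1) blocked at (3,1)]
  WQ@(4,4): attacks (4,3) (4,2) (3,4) (3,3) (2,2) (1,1) (0,0) [ray(0,-1) blocked at (4,2); ray(-1,0) blocked at (3,4); ray(-1,-1) blocked at (0,0)]
W attacks (1,2): yes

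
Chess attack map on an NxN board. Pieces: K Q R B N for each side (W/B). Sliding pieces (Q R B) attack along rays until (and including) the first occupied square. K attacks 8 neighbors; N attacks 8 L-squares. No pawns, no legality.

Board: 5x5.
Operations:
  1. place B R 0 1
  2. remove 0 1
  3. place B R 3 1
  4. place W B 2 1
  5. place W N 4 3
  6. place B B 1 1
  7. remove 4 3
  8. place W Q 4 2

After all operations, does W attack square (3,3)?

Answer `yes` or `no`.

Answer: yes

Derivation:
Op 1: place BR@(0,1)
Op 2: remove (0,1)
Op 3: place BR@(3,1)
Op 4: place WB@(2,1)
Op 5: place WN@(4,3)
Op 6: place BB@(1,1)
Op 7: remove (4,3)
Op 8: place WQ@(4,2)
Per-piece attacks for W:
  WB@(2,1): attacks (3,2) (4,3) (3,0) (1,2) (0,3) (1,0)
  WQ@(4,2): attacks (4,3) (4,4) (4,1) (4,0) (3,2) (2,2) (1,2) (0,2) (3,3) (2,4) (3,1) [ray(-1,-1) blocked at (3,1)]
W attacks (3,3): yes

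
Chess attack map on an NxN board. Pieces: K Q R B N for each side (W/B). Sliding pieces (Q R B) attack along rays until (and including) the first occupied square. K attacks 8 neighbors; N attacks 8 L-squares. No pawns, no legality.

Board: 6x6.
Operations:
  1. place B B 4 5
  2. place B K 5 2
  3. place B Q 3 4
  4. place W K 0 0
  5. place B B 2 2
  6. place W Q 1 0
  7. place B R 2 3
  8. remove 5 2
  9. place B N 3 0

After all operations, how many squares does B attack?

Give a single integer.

Answer: 26

Derivation:
Op 1: place BB@(4,5)
Op 2: place BK@(5,2)
Op 3: place BQ@(3,4)
Op 4: place WK@(0,0)
Op 5: place BB@(2,2)
Op 6: place WQ@(1,0)
Op 7: place BR@(2,3)
Op 8: remove (5,2)
Op 9: place BN@(3,0)
Per-piece attacks for B:
  BB@(2,2): attacks (3,3) (4,4) (5,5) (3,1) (4,0) (1,3) (0,4) (1,1) (0,0) [ray(-1,-1) blocked at (0,0)]
  BR@(2,3): attacks (2,4) (2,5) (2,2) (3,3) (4,3) (5,3) (1,3) (0,3) [ray(0,-1) blocked at (2,2)]
  BN@(3,0): attacks (4,2) (5,1) (2,2) (1,1)
  BQ@(3,4): attacks (3,5) (3,3) (3,2) (3,1) (3,0) (4,4) (5,4) (2,4) (1,4) (0,4) (4,5) (4,3) (5,2) (2,5) (2,3) [ray(0,-1) blocked at (3,0); ray(1,1) blocked at (4,5); ray(-1,-1) blocked at (2,3)]
  BB@(4,5): attacks (5,4) (3,4) [ray(-1,-1) blocked at (3,4)]
Union (26 distinct): (0,0) (0,3) (0,4) (1,1) (1,3) (1,4) (2,2) (2,3) (2,4) (2,5) (3,0) (3,1) (3,2) (3,3) (3,4) (3,5) (4,0) (4,2) (4,3) (4,4) (4,5) (5,1) (5,2) (5,3) (5,4) (5,5)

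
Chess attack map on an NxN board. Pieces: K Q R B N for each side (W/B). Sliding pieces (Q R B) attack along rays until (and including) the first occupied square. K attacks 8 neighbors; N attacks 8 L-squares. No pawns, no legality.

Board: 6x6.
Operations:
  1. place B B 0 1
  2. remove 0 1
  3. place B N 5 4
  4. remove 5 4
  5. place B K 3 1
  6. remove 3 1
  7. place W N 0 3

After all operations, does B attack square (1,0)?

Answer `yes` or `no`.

Answer: no

Derivation:
Op 1: place BB@(0,1)
Op 2: remove (0,1)
Op 3: place BN@(5,4)
Op 4: remove (5,4)
Op 5: place BK@(3,1)
Op 6: remove (3,1)
Op 7: place WN@(0,3)
Per-piece attacks for B:
B attacks (1,0): no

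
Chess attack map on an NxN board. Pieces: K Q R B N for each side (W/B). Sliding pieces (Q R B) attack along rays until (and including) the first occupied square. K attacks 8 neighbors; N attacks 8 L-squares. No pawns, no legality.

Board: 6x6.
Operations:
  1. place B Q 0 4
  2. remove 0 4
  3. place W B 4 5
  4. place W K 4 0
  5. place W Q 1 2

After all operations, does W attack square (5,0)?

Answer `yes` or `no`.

Op 1: place BQ@(0,4)
Op 2: remove (0,4)
Op 3: place WB@(4,5)
Op 4: place WK@(4,0)
Op 5: place WQ@(1,2)
Per-piece attacks for W:
  WQ@(1,2): attacks (1,3) (1,4) (1,5) (1,1) (1,0) (2,2) (3,2) (4,2) (5,2) (0,2) (2,3) (3,4) (4,5) (2,1) (3,0) (0,3) (0,1) [ray(1,1) blocked at (4,5)]
  WK@(4,0): attacks (4,1) (5,0) (3,0) (5,1) (3,1)
  WB@(4,5): attacks (5,4) (3,4) (2,3) (1,2) [ray(-1,-1) blocked at (1,2)]
W attacks (5,0): yes

Answer: yes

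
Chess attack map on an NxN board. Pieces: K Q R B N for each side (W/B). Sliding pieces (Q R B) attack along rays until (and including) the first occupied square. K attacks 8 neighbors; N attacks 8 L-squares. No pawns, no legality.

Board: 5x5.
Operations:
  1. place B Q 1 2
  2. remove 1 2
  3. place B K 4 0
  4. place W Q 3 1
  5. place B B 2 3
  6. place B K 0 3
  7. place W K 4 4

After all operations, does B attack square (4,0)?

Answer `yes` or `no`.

Answer: no

Derivation:
Op 1: place BQ@(1,2)
Op 2: remove (1,2)
Op 3: place BK@(4,0)
Op 4: place WQ@(3,1)
Op 5: place BB@(2,3)
Op 6: place BK@(0,3)
Op 7: place WK@(4,4)
Per-piece attacks for B:
  BK@(0,3): attacks (0,4) (0,2) (1,3) (1,4) (1,2)
  BB@(2,3): attacks (3,4) (3,2) (4,1) (1,4) (1,2) (0,1)
  BK@(4,0): attacks (4,1) (3,0) (3,1)
B attacks (4,0): no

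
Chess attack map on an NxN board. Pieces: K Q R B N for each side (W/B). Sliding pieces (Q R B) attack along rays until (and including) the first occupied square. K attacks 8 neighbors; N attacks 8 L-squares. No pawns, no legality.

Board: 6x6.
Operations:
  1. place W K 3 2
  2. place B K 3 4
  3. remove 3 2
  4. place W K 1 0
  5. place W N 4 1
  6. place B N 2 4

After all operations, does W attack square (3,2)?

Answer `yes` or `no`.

Op 1: place WK@(3,2)
Op 2: place BK@(3,4)
Op 3: remove (3,2)
Op 4: place WK@(1,0)
Op 5: place WN@(4,1)
Op 6: place BN@(2,4)
Per-piece attacks for W:
  WK@(1,0): attacks (1,1) (2,0) (0,0) (2,1) (0,1)
  WN@(4,1): attacks (5,3) (3,3) (2,2) (2,0)
W attacks (3,2): no

Answer: no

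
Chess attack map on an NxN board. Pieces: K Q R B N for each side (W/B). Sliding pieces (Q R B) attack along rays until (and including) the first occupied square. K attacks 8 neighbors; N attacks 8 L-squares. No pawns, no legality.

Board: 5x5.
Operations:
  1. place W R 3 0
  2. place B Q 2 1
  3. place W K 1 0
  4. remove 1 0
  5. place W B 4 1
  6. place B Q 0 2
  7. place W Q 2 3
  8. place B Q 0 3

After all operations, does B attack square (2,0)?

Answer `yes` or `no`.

Op 1: place WR@(3,0)
Op 2: place BQ@(2,1)
Op 3: place WK@(1,0)
Op 4: remove (1,0)
Op 5: place WB@(4,1)
Op 6: place BQ@(0,2)
Op 7: place WQ@(2,3)
Op 8: place BQ@(0,3)
Per-piece attacks for B:
  BQ@(0,2): attacks (0,3) (0,1) (0,0) (1,2) (2,2) (3,2) (4,2) (1,3) (2,4) (1,1) (2,0) [ray(0,1) blocked at (0,3)]
  BQ@(0,3): attacks (0,4) (0,2) (1,3) (2,3) (1,4) (1,2) (2,1) [ray(0,-1) blocked at (0,2); ray(1,0) blocked at (2,3); ray(1,-1) blocked at (2,1)]
  BQ@(2,1): attacks (2,2) (2,3) (2,0) (3,1) (4,1) (1,1) (0,1) (3,2) (4,3) (3,0) (1,2) (0,3) (1,0) [ray(0,1) blocked at (2,3); ray(1,0) blocked at (4,1); ray(1,-1) blocked at (3,0); ray(-1,1) blocked at (0,3)]
B attacks (2,0): yes

Answer: yes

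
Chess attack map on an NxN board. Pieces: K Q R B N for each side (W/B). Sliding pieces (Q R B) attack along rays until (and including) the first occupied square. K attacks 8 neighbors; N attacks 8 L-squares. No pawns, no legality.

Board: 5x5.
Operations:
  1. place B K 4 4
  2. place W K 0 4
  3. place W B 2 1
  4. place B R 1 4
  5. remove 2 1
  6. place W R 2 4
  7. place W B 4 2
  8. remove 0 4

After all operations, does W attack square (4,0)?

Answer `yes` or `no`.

Op 1: place BK@(4,4)
Op 2: place WK@(0,4)
Op 3: place WB@(2,1)
Op 4: place BR@(1,4)
Op 5: remove (2,1)
Op 6: place WR@(2,4)
Op 7: place WB@(4,2)
Op 8: remove (0,4)
Per-piece attacks for W:
  WR@(2,4): attacks (2,3) (2,2) (2,1) (2,0) (3,4) (4,4) (1,4) [ray(1,0) blocked at (4,4); ray(-1,0) blocked at (1,4)]
  WB@(4,2): attacks (3,3) (2,4) (3,1) (2,0) [ray(-1,1) blocked at (2,4)]
W attacks (4,0): no

Answer: no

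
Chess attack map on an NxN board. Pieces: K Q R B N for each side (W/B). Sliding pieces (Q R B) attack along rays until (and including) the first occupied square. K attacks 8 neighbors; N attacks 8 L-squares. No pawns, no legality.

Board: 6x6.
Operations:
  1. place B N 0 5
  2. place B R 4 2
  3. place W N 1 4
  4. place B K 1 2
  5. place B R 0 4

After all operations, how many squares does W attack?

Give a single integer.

Op 1: place BN@(0,5)
Op 2: place BR@(4,2)
Op 3: place WN@(1,4)
Op 4: place BK@(1,2)
Op 5: place BR@(0,4)
Per-piece attacks for W:
  WN@(1,4): attacks (3,5) (2,2) (3,3) (0,2)
Union (4 distinct): (0,2) (2,2) (3,3) (3,5)

Answer: 4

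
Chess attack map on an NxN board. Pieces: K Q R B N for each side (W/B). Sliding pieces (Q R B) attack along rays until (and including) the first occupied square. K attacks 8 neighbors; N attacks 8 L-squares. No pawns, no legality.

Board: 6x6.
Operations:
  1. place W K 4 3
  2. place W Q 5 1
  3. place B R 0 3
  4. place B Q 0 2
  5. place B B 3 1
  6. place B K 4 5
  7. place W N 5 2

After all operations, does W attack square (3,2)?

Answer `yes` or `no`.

Answer: yes

Derivation:
Op 1: place WK@(4,3)
Op 2: place WQ@(5,1)
Op 3: place BR@(0,3)
Op 4: place BQ@(0,2)
Op 5: place BB@(3,1)
Op 6: place BK@(4,5)
Op 7: place WN@(5,2)
Per-piece attacks for W:
  WK@(4,3): attacks (4,4) (4,2) (5,3) (3,3) (5,4) (5,2) (3,4) (3,2)
  WQ@(5,1): attacks (5,2) (5,0) (4,1) (3,1) (4,2) (3,3) (2,4) (1,5) (4,0) [ray(0,1) blocked at (5,2); ray(-1,0) blocked at (3,1)]
  WN@(5,2): attacks (4,4) (3,3) (4,0) (3,1)
W attacks (3,2): yes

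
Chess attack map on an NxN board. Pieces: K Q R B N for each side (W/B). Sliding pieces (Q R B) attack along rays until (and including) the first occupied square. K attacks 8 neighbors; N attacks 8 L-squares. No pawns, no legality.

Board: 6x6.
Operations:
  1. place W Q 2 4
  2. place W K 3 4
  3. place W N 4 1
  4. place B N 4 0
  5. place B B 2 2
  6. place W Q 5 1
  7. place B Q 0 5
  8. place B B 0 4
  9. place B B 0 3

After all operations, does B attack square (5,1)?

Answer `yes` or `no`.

Answer: no

Derivation:
Op 1: place WQ@(2,4)
Op 2: place WK@(3,4)
Op 3: place WN@(4,1)
Op 4: place BN@(4,0)
Op 5: place BB@(2,2)
Op 6: place WQ@(5,1)
Op 7: place BQ@(0,5)
Op 8: place BB@(0,4)
Op 9: place BB@(0,3)
Per-piece attacks for B:
  BB@(0,3): attacks (1,4) (2,5) (1,2) (2,1) (3,0)
  BB@(0,4): attacks (1,5) (1,3) (2,2) [ray(1,-1) blocked at (2,2)]
  BQ@(0,5): attacks (0,4) (1,5) (2,5) (3,5) (4,5) (5,5) (1,4) (2,3) (3,2) (4,1) [ray(0,-1) blocked at (0,4); ray(1,-1) blocked at (4,1)]
  BB@(2,2): attacks (3,3) (4,4) (5,5) (3,1) (4,0) (1,3) (0,4) (1,1) (0,0) [ray(1,-1) blocked at (4,0); ray(-1,1) blocked at (0,4)]
  BN@(4,0): attacks (5,2) (3,2) (2,1)
B attacks (5,1): no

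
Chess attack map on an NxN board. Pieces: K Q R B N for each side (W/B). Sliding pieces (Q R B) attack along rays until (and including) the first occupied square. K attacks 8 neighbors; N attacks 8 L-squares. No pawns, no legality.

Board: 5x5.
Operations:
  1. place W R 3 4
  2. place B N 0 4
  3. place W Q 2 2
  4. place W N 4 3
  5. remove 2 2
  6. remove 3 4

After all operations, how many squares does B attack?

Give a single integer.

Answer: 2

Derivation:
Op 1: place WR@(3,4)
Op 2: place BN@(0,4)
Op 3: place WQ@(2,2)
Op 4: place WN@(4,3)
Op 5: remove (2,2)
Op 6: remove (3,4)
Per-piece attacks for B:
  BN@(0,4): attacks (1,2) (2,3)
Union (2 distinct): (1,2) (2,3)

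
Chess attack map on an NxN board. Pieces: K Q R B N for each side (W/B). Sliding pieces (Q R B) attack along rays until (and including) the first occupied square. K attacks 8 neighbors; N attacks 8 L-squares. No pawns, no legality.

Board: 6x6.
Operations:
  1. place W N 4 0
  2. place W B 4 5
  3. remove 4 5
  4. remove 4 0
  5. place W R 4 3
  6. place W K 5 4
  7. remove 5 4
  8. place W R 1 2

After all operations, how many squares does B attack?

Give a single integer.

Op 1: place WN@(4,0)
Op 2: place WB@(4,5)
Op 3: remove (4,5)
Op 4: remove (4,0)
Op 5: place WR@(4,3)
Op 6: place WK@(5,4)
Op 7: remove (5,4)
Op 8: place WR@(1,2)
Per-piece attacks for B:
Union (0 distinct): (none)

Answer: 0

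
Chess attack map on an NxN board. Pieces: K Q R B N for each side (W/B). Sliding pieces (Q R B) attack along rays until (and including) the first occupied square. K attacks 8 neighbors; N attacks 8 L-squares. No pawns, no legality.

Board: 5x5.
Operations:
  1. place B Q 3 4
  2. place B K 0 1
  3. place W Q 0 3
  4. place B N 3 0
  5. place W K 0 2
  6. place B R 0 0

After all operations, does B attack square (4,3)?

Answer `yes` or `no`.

Op 1: place BQ@(3,4)
Op 2: place BK@(0,1)
Op 3: place WQ@(0,3)
Op 4: place BN@(3,0)
Op 5: place WK@(0,2)
Op 6: place BR@(0,0)
Per-piece attacks for B:
  BR@(0,0): attacks (0,1) (1,0) (2,0) (3,0) [ray(0,1) blocked at (0,1); ray(1,0) blocked at (3,0)]
  BK@(0,1): attacks (0,2) (0,0) (1,1) (1,2) (1,0)
  BN@(3,0): attacks (4,2) (2,2) (1,1)
  BQ@(3,4): attacks (3,3) (3,2) (3,1) (3,0) (4,4) (2,4) (1,4) (0,4) (4,3) (2,3) (1,2) (0,1) [ray(0,-1) blocked at (3,0); ray(-1,-1) blocked at (0,1)]
B attacks (4,3): yes

Answer: yes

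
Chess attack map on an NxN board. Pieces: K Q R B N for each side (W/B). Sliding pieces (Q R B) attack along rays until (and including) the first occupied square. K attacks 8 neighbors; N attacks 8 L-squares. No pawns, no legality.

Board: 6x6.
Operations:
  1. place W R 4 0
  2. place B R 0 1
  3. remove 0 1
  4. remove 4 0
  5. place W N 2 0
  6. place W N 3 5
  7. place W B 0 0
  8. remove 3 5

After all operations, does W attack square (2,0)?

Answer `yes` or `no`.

Op 1: place WR@(4,0)
Op 2: place BR@(0,1)
Op 3: remove (0,1)
Op 4: remove (4,0)
Op 5: place WN@(2,0)
Op 6: place WN@(3,5)
Op 7: place WB@(0,0)
Op 8: remove (3,5)
Per-piece attacks for W:
  WB@(0,0): attacks (1,1) (2,2) (3,3) (4,4) (5,5)
  WN@(2,0): attacks (3,2) (4,1) (1,2) (0,1)
W attacks (2,0): no

Answer: no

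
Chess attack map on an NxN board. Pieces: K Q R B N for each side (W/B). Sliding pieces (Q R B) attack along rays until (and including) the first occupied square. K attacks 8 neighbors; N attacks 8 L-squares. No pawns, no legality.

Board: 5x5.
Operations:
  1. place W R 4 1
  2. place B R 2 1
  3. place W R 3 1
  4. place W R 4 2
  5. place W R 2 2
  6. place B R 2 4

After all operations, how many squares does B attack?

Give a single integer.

Answer: 10

Derivation:
Op 1: place WR@(4,1)
Op 2: place BR@(2,1)
Op 3: place WR@(3,1)
Op 4: place WR@(4,2)
Op 5: place WR@(2,2)
Op 6: place BR@(2,4)
Per-piece attacks for B:
  BR@(2,1): attacks (2,2) (2,0) (3,1) (1,1) (0,1) [ray(0,1) blocked at (2,2); ray(1,0) blocked at (3,1)]
  BR@(2,4): attacks (2,3) (2,2) (3,4) (4,4) (1,4) (0,4) [ray(0,-1) blocked at (2,2)]
Union (10 distinct): (0,1) (0,4) (1,1) (1,4) (2,0) (2,2) (2,3) (3,1) (3,4) (4,4)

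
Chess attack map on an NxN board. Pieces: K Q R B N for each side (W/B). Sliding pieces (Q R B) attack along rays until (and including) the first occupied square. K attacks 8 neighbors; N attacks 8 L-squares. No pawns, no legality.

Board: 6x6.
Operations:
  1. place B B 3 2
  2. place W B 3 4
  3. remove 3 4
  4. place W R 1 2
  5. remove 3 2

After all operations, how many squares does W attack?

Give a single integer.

Op 1: place BB@(3,2)
Op 2: place WB@(3,4)
Op 3: remove (3,4)
Op 4: place WR@(1,2)
Op 5: remove (3,2)
Per-piece attacks for W:
  WR@(1,2): attacks (1,3) (1,4) (1,5) (1,1) (1,0) (2,2) (3,2) (4,2) (5,2) (0,2)
Union (10 distinct): (0,2) (1,0) (1,1) (1,3) (1,4) (1,5) (2,2) (3,2) (4,2) (5,2)

Answer: 10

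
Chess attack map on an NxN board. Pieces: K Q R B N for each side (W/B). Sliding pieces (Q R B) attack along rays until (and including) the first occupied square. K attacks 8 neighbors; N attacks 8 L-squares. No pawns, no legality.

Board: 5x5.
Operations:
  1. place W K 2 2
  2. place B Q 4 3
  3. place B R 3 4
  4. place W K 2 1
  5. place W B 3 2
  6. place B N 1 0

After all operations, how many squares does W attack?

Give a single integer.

Op 1: place WK@(2,2)
Op 2: place BQ@(4,3)
Op 3: place BR@(3,4)
Op 4: place WK@(2,1)
Op 5: place WB@(3,2)
Op 6: place BN@(1,0)
Per-piece attacks for W:
  WK@(2,1): attacks (2,2) (2,0) (3,1) (1,1) (3,2) (3,0) (1,2) (1,0)
  WK@(2,2): attacks (2,3) (2,1) (3,2) (1,2) (3,3) (3,1) (1,3) (1,1)
  WB@(3,2): attacks (4,3) (4,1) (2,3) (1,4) (2,1) [ray(1,1) blocked at (4,3); ray(-1,-1) blocked at (2,1)]
Union (15 distinct): (1,0) (1,1) (1,2) (1,3) (1,4) (2,0) (2,1) (2,2) (2,3) (3,0) (3,1) (3,2) (3,3) (4,1) (4,3)

Answer: 15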